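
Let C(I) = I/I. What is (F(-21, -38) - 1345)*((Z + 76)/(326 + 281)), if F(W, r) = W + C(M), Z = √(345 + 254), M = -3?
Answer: -103740/607 - 1365*√599/607 ≈ -225.94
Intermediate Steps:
Z = √599 ≈ 24.474
C(I) = 1
F(W, r) = 1 + W (F(W, r) = W + 1 = 1 + W)
(F(-21, -38) - 1345)*((Z + 76)/(326 + 281)) = ((1 - 21) - 1345)*((√599 + 76)/(326 + 281)) = (-20 - 1345)*((76 + √599)/607) = -1365*(76 + √599)/607 = -1365*(76/607 + √599/607) = -103740/607 - 1365*√599/607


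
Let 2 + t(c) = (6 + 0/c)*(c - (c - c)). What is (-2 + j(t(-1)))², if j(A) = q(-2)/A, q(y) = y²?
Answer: 25/4 ≈ 6.2500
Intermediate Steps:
t(c) = -2 + 6*c (t(c) = -2 + (6 + 0/c)*(c - (c - c)) = -2 + (6 + 0)*(c - 1*0) = -2 + 6*(c + 0) = -2 + 6*c)
j(A) = 4/A (j(A) = (-2)²/A = 4/A)
(-2 + j(t(-1)))² = (-2 + 4/(-2 + 6*(-1)))² = (-2 + 4/(-2 - 6))² = (-2 + 4/(-8))² = (-2 + 4*(-⅛))² = (-2 - ½)² = (-5/2)² = 25/4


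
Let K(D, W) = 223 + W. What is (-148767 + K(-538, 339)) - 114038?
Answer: -262243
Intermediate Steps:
(-148767 + K(-538, 339)) - 114038 = (-148767 + (223 + 339)) - 114038 = (-148767 + 562) - 114038 = -148205 - 114038 = -262243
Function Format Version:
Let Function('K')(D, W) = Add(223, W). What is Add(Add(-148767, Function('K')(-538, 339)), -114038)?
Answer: -262243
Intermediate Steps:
Add(Add(-148767, Function('K')(-538, 339)), -114038) = Add(Add(-148767, Add(223, 339)), -114038) = Add(Add(-148767, 562), -114038) = Add(-148205, -114038) = -262243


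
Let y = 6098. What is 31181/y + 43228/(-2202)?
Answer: -97471891/6713898 ≈ -14.518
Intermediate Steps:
31181/y + 43228/(-2202) = 31181/6098 + 43228/(-2202) = 31181*(1/6098) + 43228*(-1/2202) = 31181/6098 - 21614/1101 = -97471891/6713898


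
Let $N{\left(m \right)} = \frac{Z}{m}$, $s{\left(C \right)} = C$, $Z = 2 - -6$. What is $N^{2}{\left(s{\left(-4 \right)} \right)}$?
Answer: $4$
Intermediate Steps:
$Z = 8$ ($Z = 2 + 6 = 8$)
$N{\left(m \right)} = \frac{8}{m}$
$N^{2}{\left(s{\left(-4 \right)} \right)} = \left(\frac{8}{-4}\right)^{2} = \left(8 \left(- \frac{1}{4}\right)\right)^{2} = \left(-2\right)^{2} = 4$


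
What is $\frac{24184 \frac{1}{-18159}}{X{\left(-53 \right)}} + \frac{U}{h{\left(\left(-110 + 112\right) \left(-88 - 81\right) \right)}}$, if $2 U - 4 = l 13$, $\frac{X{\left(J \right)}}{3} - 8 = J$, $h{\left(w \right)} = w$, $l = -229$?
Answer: $\frac{7304553829}{1657190340} \approx 4.4078$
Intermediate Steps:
$X{\left(J \right)} = 24 + 3 J$
$U = - \frac{2973}{2}$ ($U = 2 + \frac{\left(-229\right) 13}{2} = 2 + \frac{1}{2} \left(-2977\right) = 2 - \frac{2977}{2} = - \frac{2973}{2} \approx -1486.5$)
$\frac{24184 \frac{1}{-18159}}{X{\left(-53 \right)}} + \frac{U}{h{\left(\left(-110 + 112\right) \left(-88 - 81\right) \right)}} = \frac{24184 \frac{1}{-18159}}{24 + 3 \left(-53\right)} - \frac{2973}{2 \left(-110 + 112\right) \left(-88 - 81\right)} = \frac{24184 \left(- \frac{1}{18159}\right)}{24 - 159} - \frac{2973}{2 \cdot 2 \left(-169\right)} = - \frac{24184}{18159 \left(-135\right)} - \frac{2973}{2 \left(-338\right)} = \left(- \frac{24184}{18159}\right) \left(- \frac{1}{135}\right) - - \frac{2973}{676} = \frac{24184}{2451465} + \frac{2973}{676} = \frac{7304553829}{1657190340}$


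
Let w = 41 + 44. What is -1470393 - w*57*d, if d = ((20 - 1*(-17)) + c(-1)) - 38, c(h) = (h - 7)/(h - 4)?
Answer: -1473300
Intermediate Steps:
c(h) = (-7 + h)/(-4 + h)
w = 85
d = ⅗ (d = ((20 - 1*(-17)) + (-7 - 1)/(-4 - 1)) - 38 = ((20 + 17) - 8/(-5)) - 38 = (37 - ⅕*(-8)) - 38 = (37 + 8/5) - 38 = 193/5 - 38 = ⅗ ≈ 0.60000)
-1470393 - w*57*d = -1470393 - 85*57*3/5 = -1470393 - 4845*3/5 = -1470393 - 1*2907 = -1470393 - 2907 = -1473300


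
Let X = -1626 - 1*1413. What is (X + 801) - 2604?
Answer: -4842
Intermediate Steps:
X = -3039 (X = -1626 - 1413 = -3039)
(X + 801) - 2604 = (-3039 + 801) - 2604 = -2238 - 2604 = -4842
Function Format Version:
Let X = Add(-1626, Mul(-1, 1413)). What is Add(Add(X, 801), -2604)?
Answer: -4842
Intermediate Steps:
X = -3039 (X = Add(-1626, -1413) = -3039)
Add(Add(X, 801), -2604) = Add(Add(-3039, 801), -2604) = Add(-2238, -2604) = -4842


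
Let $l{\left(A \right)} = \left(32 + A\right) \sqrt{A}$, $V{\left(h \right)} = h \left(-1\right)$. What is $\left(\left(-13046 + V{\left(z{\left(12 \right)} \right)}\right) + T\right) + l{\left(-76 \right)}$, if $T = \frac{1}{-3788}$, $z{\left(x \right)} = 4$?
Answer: $- \frac{49433401}{3788} - 88 i \sqrt{19} \approx -13050.0 - 383.58 i$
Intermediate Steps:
$V{\left(h \right)} = - h$
$l{\left(A \right)} = \sqrt{A} \left(32 + A\right)$
$T = - \frac{1}{3788} \approx -0.00026399$
$\left(\left(-13046 + V{\left(z{\left(12 \right)} \right)}\right) + T\right) + l{\left(-76 \right)} = \left(\left(-13046 - 4\right) - \frac{1}{3788}\right) + \sqrt{-76} \left(32 - 76\right) = \left(\left(-13046 - 4\right) - \frac{1}{3788}\right) + 2 i \sqrt{19} \left(-44\right) = \left(-13050 - \frac{1}{3788}\right) - 88 i \sqrt{19} = - \frac{49433401}{3788} - 88 i \sqrt{19}$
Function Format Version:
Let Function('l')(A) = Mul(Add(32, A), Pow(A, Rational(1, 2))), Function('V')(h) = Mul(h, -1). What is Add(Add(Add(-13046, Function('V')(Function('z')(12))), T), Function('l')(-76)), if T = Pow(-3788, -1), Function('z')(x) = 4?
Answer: Add(Rational(-49433401, 3788), Mul(-88, I, Pow(19, Rational(1, 2)))) ≈ Add(-13050., Mul(-383.58, I))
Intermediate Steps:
Function('V')(h) = Mul(-1, h)
Function('l')(A) = Mul(Pow(A, Rational(1, 2)), Add(32, A))
T = Rational(-1, 3788) ≈ -0.00026399
Add(Add(Add(-13046, Function('V')(Function('z')(12))), T), Function('l')(-76)) = Add(Add(Add(-13046, Mul(-1, 4)), Rational(-1, 3788)), Mul(Pow(-76, Rational(1, 2)), Add(32, -76))) = Add(Add(Add(-13046, -4), Rational(-1, 3788)), Mul(Mul(2, I, Pow(19, Rational(1, 2))), -44)) = Add(Add(-13050, Rational(-1, 3788)), Mul(-88, I, Pow(19, Rational(1, 2)))) = Add(Rational(-49433401, 3788), Mul(-88, I, Pow(19, Rational(1, 2))))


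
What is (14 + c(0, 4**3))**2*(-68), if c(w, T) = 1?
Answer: -15300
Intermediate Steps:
(14 + c(0, 4**3))**2*(-68) = (14 + 1)**2*(-68) = 15**2*(-68) = 225*(-68) = -15300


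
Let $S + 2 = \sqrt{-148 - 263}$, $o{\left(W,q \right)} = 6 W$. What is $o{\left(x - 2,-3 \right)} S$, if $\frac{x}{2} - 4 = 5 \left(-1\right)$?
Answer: $48 - 24 i \sqrt{411} \approx 48.0 - 486.56 i$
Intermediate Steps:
$x = -2$ ($x = 8 + 2 \cdot 5 \left(-1\right) = 8 + 2 \left(-5\right) = 8 - 10 = -2$)
$S = -2 + i \sqrt{411}$ ($S = -2 + \sqrt{-148 - 263} = -2 + \sqrt{-411} = -2 + i \sqrt{411} \approx -2.0 + 20.273 i$)
$o{\left(x - 2,-3 \right)} S = 6 \left(-2 - 2\right) \left(-2 + i \sqrt{411}\right) = 6 \left(-4\right) \left(-2 + i \sqrt{411}\right) = - 24 \left(-2 + i \sqrt{411}\right) = 48 - 24 i \sqrt{411}$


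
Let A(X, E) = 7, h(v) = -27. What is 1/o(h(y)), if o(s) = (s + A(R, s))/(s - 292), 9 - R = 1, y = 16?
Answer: 319/20 ≈ 15.950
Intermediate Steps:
R = 8 (R = 9 - 1*1 = 9 - 1 = 8)
o(s) = (7 + s)/(-292 + s) (o(s) = (s + 7)/(s - 292) = (7 + s)/(-292 + s))
1/o(h(y)) = 1/((7 - 27)/(-292 - 27)) = 1/(-20/(-319)) = 1/(-1/319*(-20)) = 1/(20/319) = 319/20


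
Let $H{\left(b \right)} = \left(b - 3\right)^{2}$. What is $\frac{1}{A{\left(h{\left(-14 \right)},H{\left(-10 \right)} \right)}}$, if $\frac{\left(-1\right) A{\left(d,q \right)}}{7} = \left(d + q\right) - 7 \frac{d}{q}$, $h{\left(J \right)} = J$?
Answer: $- \frac{169}{184051} \approx -0.00091822$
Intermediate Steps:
$H{\left(b \right)} = \left(-3 + b\right)^{2}$
$A{\left(d,q \right)} = - 7 d - 7 q + \frac{49 d}{q}$ ($A{\left(d,q \right)} = - 7 \left(\left(d + q\right) - 7 \frac{d}{q}\right) = - 7 \left(\left(d + q\right) - \frac{7 d}{q}\right) = - 7 \left(d + q - \frac{7 d}{q}\right) = - 7 d - 7 q + \frac{49 d}{q}$)
$\frac{1}{A{\left(h{\left(-14 \right)},H{\left(-10 \right)} \right)}} = \frac{1}{7 \frac{1}{\left(-3 - 10\right)^{2}} \left(7 \left(-14\right) - \left(-3 - 10\right)^{2} \left(-14 + \left(-3 - 10\right)^{2}\right)\right)} = \frac{1}{7 \frac{1}{\left(-13\right)^{2}} \left(-98 - \left(-13\right)^{2} \left(-14 + \left(-13\right)^{2}\right)\right)} = \frac{1}{7 \cdot \frac{1}{169} \left(-98 - 169 \left(-14 + 169\right)\right)} = \frac{1}{7 \cdot \frac{1}{169} \left(-98 - 169 \cdot 155\right)} = \frac{1}{7 \cdot \frac{1}{169} \left(-98 - 26195\right)} = \frac{1}{7 \cdot \frac{1}{169} \left(-26293\right)} = \frac{1}{- \frac{184051}{169}} = - \frac{169}{184051}$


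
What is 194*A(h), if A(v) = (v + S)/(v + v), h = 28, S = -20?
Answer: 194/7 ≈ 27.714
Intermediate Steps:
A(v) = (-20 + v)/(2*v) (A(v) = (v - 20)/(v + v) = (-20 + v)/((2*v)) = (-20 + v)*(1/(2*v)) = (-20 + v)/(2*v))
194*A(h) = 194*((1/2)*(-20 + 28)/28) = 194*((1/2)*(1/28)*8) = 194*(1/7) = 194/7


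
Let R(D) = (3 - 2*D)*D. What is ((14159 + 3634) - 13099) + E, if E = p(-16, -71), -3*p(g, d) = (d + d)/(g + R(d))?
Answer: 145199360/30933 ≈ 4694.0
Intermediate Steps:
R(D) = D*(3 - 2*D)
p(g, d) = -2*d/(3*(g + d*(3 - 2*d))) (p(g, d) = -(d + d)/(3*(g + d*(3 - 2*d))) = -2*d/(3*(g + d*(3 - 2*d))))
E = -142/30933 (E = (2/3)*(-71)/(-1*(-16) - 71*(-3 + 2*(-71))) = (2/3)*(-71)/(16 - 71*(-3 - 142)) = (2/3)*(-71)/(16 - 71*(-145)) = (2/3)*(-71)/(16 + 10295) = (2/3)*(-71)/10311 = (2/3)*(-71)*(1/10311) = -142/30933 ≈ -0.0045906)
((14159 + 3634) - 13099) + E = ((14159 + 3634) - 13099) - 142/30933 = (17793 - 13099) - 142/30933 = 4694 - 142/30933 = 145199360/30933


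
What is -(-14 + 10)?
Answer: 4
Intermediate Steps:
-(-14 + 10) = -1*(-4) = 4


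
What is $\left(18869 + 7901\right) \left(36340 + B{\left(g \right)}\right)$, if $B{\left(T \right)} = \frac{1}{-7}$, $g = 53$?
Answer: $\frac{6809725830}{7} \approx 9.7282 \cdot 10^{8}$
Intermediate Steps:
$B{\left(T \right)} = - \frac{1}{7}$
$\left(18869 + 7901\right) \left(36340 + B{\left(g \right)}\right) = \left(18869 + 7901\right) \left(36340 - \frac{1}{7}\right) = 26770 \cdot \frac{254379}{7} = \frac{6809725830}{7}$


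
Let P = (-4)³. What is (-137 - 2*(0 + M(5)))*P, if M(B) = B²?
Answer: 11968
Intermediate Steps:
P = -64
(-137 - 2*(0 + M(5)))*P = (-137 - 2*(0 + 5²))*(-64) = (-137 - 2*(0 + 25))*(-64) = (-137 - 2*25)*(-64) = (-137 - 50)*(-64) = -187*(-64) = 11968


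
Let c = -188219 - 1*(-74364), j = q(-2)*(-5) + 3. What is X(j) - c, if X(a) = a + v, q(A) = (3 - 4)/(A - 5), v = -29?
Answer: 796798/7 ≈ 1.1383e+5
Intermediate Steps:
q(A) = -1/(-5 + A)
j = 16/7 (j = -1/(-5 - 2)*(-5) + 3 = -1/(-7)*(-5) + 3 = -1*(-⅐)*(-5) + 3 = (⅐)*(-5) + 3 = -5/7 + 3 = 16/7 ≈ 2.2857)
X(a) = -29 + a (X(a) = a - 29 = -29 + a)
c = -113855 (c = -188219 + 74364 = -113855)
X(j) - c = (-29 + 16/7) - 1*(-113855) = -187/7 + 113855 = 796798/7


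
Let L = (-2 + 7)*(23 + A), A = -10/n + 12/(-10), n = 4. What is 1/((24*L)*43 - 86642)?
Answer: 1/12946 ≈ 7.7244e-5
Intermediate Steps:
A = -37/10 (A = -10/4 + 12/(-10) = -10*1/4 + 12*(-1/10) = -5/2 - 6/5 = -37/10 ≈ -3.7000)
L = 193/2 (L = (-2 + 7)*(23 - 37/10) = 5*(193/10) = 193/2 ≈ 96.500)
1/((24*L)*43 - 86642) = 1/((24*(193/2))*43 - 86642) = 1/(2316*43 - 86642) = 1/(99588 - 86642) = 1/12946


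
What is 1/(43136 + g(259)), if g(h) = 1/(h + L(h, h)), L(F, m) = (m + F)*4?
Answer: 2331/100550017 ≈ 2.3182e-5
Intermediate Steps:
L(F, m) = 4*F + 4*m (L(F, m) = (F + m)*4 = 4*F + 4*m)
g(h) = 1/(9*h) (g(h) = 1/(h + (4*h + 4*h)) = 1/(h + 8*h) = 1/(9*h))
1/(43136 + g(259)) = 1/(43136 + (⅑)/259) = 1/(43136 + (⅑)*(1/259)) = 1/(43136 + 1/2331) = 1/(100550017/2331) = 2331/100550017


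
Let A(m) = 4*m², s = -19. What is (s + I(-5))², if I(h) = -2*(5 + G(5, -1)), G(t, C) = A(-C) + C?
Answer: 1225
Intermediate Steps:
G(t, C) = C + 4*C² (G(t, C) = 4*(-C)² + C = 4*C² + C = C + 4*C²)
I(h) = -16 (I(h) = -2*(5 - (1 + 4*(-1))) = -2*(5 - (1 - 4)) = -2*(5 - 1*(-3)) = -2*(5 + 3) = -2*8 = -16)
(s + I(-5))² = (-19 - 16)² = (-35)² = 1225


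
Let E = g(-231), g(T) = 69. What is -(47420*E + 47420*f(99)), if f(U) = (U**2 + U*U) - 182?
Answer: -924168380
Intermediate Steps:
f(U) = -182 + 2*U**2 (f(U) = (U**2 + U**2) - 182 = 2*U**2 - 182 = -182 + 2*U**2)
E = 69
-(47420*E + 47420*f(99)) = -(-5358460 + 929526840) = -47420/(1/((-182 + 19602) + 69)) = -47420/(1/(19420 + 69)) = -47420/(1/19489) = -47420/1/19489 = -47420*19489 = -924168380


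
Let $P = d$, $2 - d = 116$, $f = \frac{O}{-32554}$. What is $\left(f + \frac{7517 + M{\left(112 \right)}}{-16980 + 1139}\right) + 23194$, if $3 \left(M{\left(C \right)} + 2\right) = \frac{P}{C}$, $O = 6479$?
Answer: $\frac{334894509913939}{14439261592} \approx 23193.0$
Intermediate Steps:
$f = - \frac{6479}{32554}$ ($f = \frac{6479}{-32554} = 6479 \left(- \frac{1}{32554}\right) = - \frac{6479}{32554} \approx -0.19902$)
$d = -114$ ($d = 2 - 116 = -114$)
$P = -114$
$M{\left(C \right)} = -2 - \frac{38}{C}$ ($M{\left(C \right)} = -2 + \frac{\left(-114\right) \frac{1}{C}}{3} = -2 - \frac{38}{C}$)
$\left(f + \frac{7517 + M{\left(112 \right)}}{-16980 + 1139}\right) + 23194 = \left(- \frac{6479}{32554} + \frac{7517 - \left(2 + \frac{38}{112}\right)}{-16980 + 1139}\right) + 23194 = \left(- \frac{6479}{32554} + \frac{7517 - \frac{131}{56}}{-15841}\right) + 23194 = \left(- \frac{6479}{32554} + \left(7517 - \frac{131}{56}\right) \left(- \frac{1}{15841}\right)\right) + 23194 = \left(- \frac{6479}{32554} + \frac{420821}{56} \left(- \frac{1}{15841}\right)\right) + 23194 = \left(- \frac{6479}{32554} - \frac{420821}{887096}\right) + 23194 = - \frac{9723450909}{14439261592} + 23194 = \frac{334894509913939}{14439261592}$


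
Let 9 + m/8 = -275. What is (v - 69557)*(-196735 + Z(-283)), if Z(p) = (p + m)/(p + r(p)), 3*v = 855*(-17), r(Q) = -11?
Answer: 307373448505/21 ≈ 1.4637e+10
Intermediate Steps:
m = -2272 (m = -72 + 8*(-275) = -72 - 2200 = -2272)
v = -4845 (v = (855*(-17))/3 = (⅓)*(-14535) = -4845)
Z(p) = (-2272 + p)/(-11 + p) (Z(p) = (p - 2272)/(p - 11) = (-2272 + p)/(-11 + p))
(v - 69557)*(-196735 + Z(-283)) = (-4845 - 69557)*(-196735 + (-2272 - 283)/(-11 - 283)) = -74402*(-196735 - 2555/(-294)) = -74402*(-196735 - 1/294*(-2555)) = -74402*(-196735 + 365/42) = -74402*(-8262505/42) = 307373448505/21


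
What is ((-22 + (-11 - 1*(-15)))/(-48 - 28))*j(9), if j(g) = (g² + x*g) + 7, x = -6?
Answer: 153/19 ≈ 8.0526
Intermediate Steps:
j(g) = 7 + g² - 6*g (j(g) = (g² - 6*g) + 7 = 7 + g² - 6*g)
((-22 + (-11 - 1*(-15)))/(-48 - 28))*j(9) = ((-22 + (-11 - 1*(-15)))/(-48 - 28))*(7 + 9² - 6*9) = ((-22 + (-11 + 15))/(-76))*(7 + 81 - 54) = ((-22 + 4)*(-1/76))*34 = -18*(-1/76)*34 = (9/38)*34 = 153/19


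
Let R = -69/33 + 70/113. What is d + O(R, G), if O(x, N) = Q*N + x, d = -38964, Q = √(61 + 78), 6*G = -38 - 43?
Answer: -48434081/1243 - 27*√139/2 ≈ -39125.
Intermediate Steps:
G = -27/2 (G = (-38 - 43)/6 = (⅙)*(-81) = -27/2 ≈ -13.500)
Q = √139 ≈ 11.790
R = -1829/1243 (R = -69*1/33 + 70*(1/113) = -23/11 + 70/113 = -1829/1243 ≈ -1.4714)
O(x, N) = x + N*√139 (O(x, N) = √139*N + x = N*√139 + x = x + N*√139)
d + O(R, G) = -38964 + (-1829/1243 - 27*√139/2) = -48434081/1243 - 27*√139/2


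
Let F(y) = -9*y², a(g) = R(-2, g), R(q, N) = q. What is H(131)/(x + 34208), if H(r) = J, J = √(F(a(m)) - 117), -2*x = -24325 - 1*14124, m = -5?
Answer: 6*I*√17/106865 ≈ 0.00023149*I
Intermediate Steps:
a(g) = -2
x = 38449/2 (x = -(-24325 - 1*14124)/2 = -(-24325 - 14124)/2 = -½*(-38449) = 38449/2 ≈ 19225.)
J = 3*I*√17 (J = √(-9*(-2)² - 117) = √(-9*4 - 117) = √(-36 - 117) = √(-153) = 3*I*√17 ≈ 12.369*I)
H(r) = 3*I*√17
H(131)/(x + 34208) = (3*I*√17)/(38449/2 + 34208) = (3*I*√17)/(106865/2) = (3*I*√17)*(2/106865) = 6*I*√17/106865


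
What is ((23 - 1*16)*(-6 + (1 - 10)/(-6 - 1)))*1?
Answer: -33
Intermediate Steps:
((23 - 1*16)*(-6 + (1 - 10)/(-6 - 1)))*1 = ((23 - 16)*(-6 - 9/(-7)))*1 = (7*(-6 - 9*(-1/7)))*1 = (7*(-6 + 9/7))*1 = (7*(-33/7))*1 = -33*1 = -33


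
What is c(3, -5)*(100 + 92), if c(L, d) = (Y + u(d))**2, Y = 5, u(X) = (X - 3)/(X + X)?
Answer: 161472/25 ≈ 6458.9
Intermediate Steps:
u(X) = (-3 + X)/(2*X) (u(X) = (-3 + X)/((2*X)) = (-3 + X)*(1/(2*X)) = (-3 + X)/(2*X))
c(L, d) = (5 + (-3 + d)/(2*d))**2
c(3, -5)*(100 + 92) = ((1/4)*(-3 + 11*(-5))**2/(-5)**2)*(100 + 92) = ((1/4)*(1/25)*(-3 - 55)**2)*192 = ((1/4)*(1/25)*(-58)**2)*192 = ((1/4)*(1/25)*3364)*192 = (841/25)*192 = 161472/25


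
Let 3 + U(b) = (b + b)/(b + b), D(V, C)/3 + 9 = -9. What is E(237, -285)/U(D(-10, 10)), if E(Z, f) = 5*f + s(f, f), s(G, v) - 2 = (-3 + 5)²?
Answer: 1419/2 ≈ 709.50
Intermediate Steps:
D(V, C) = -54 (D(V, C) = -27 + 3*(-9) = -27 - 27 = -54)
s(G, v) = 6 (s(G, v) = 2 + (-3 + 5)² = 2 + 2² = 2 + 4 = 6)
U(b) = -2 (U(b) = -3 + (b + b)/(b + b) = -3 + (2*b)/((2*b)) = -3 + (2*b)*(1/(2*b)) = -3 + 1 = -2)
E(Z, f) = 6 + 5*f (E(Z, f) = 5*f + 6 = 6 + 5*f)
E(237, -285)/U(D(-10, 10)) = (6 + 5*(-285))/(-2) = (6 - 1425)*(-½) = -1419*(-½) = 1419/2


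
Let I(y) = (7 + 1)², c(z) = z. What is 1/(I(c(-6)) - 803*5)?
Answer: -1/3951 ≈ -0.00025310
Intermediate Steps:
I(y) = 64 (I(y) = 8² = 64)
1/(I(c(-6)) - 803*5) = 1/(64 - 803*5) = 1/(64 - 4015) = 1/(-3951) = -1/3951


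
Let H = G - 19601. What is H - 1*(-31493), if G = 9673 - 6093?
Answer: 15472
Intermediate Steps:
G = 3580
H = -16021 (H = 3580 - 19601 = -16021)
H - 1*(-31493) = -16021 - 1*(-31493) = -16021 + 31493 = 15472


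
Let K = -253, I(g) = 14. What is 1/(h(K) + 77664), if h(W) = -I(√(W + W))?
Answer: 1/77650 ≈ 1.2878e-5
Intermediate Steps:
h(W) = -14 (h(W) = -1*14 = -14)
1/(h(K) + 77664) = 1/(-14 + 77664) = 1/77650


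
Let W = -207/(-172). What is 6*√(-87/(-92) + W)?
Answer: 3*√8408478/989 ≈ 8.7960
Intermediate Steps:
W = 207/172 (W = -207*(-1/172) = 207/172 ≈ 1.2035)
6*√(-87/(-92) + W) = 6*√(-87/(-92) + 207/172) = 6*√(-87*(-1/92) + 207/172) = 6*√(87/92 + 207/172) = 6*√(4251/1978) = 6*(√8408478/1978) = 3*√8408478/989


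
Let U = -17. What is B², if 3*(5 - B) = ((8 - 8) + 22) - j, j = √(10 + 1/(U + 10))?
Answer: (49 - √483)²/441 ≈ 1.6558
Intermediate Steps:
j = √483/7 (j = √(10 + 1/(-17 + 10)) = √(10 + 1/(-7)) = √(10 - ⅐) = √(69/7) = √483/7 ≈ 3.1396)
B = -7/3 + √483/21 (B = 5 - (((8 - 8) + 22) - √483/7)/3 = 5 - ((0 + 22) - √483/7)/3 = 5 - (22 - √483/7)/3 = 5 + (-22/3 + √483/21) = -7/3 + √483/21 ≈ -1.2868)
B² = (-7/3 + √483/21)²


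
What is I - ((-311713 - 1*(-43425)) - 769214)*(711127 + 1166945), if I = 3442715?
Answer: 1948506898859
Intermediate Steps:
I - ((-311713 - 1*(-43425)) - 769214)*(711127 + 1166945) = 3442715 - ((-311713 - 1*(-43425)) - 769214)*(711127 + 1166945) = 3442715 - ((-311713 + 43425) - 769214)*1878072 = 3442715 - (-268288 - 769214)*1878072 = 3442715 - (-1037502)*1878072 = 3442715 - 1*(-1948503456144) = 3442715 + 1948503456144 = 1948506898859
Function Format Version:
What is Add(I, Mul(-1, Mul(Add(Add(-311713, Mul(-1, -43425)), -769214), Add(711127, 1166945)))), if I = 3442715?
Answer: 1948506898859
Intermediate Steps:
Add(I, Mul(-1, Mul(Add(Add(-311713, Mul(-1, -43425)), -769214), Add(711127, 1166945)))) = Add(3442715, Mul(-1, Mul(Add(Add(-311713, Mul(-1, -43425)), -769214), Add(711127, 1166945)))) = Add(3442715, Mul(-1, Mul(Add(Add(-311713, 43425), -769214), 1878072))) = Add(3442715, Mul(-1, Mul(Add(-268288, -769214), 1878072))) = Add(3442715, Mul(-1, Mul(-1037502, 1878072))) = Add(3442715, Mul(-1, -1948503456144)) = Add(3442715, 1948503456144) = 1948506898859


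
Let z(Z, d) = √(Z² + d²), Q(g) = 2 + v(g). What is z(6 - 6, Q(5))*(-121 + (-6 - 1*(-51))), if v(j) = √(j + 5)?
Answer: -152 - 76*√10 ≈ -392.33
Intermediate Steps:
v(j) = √(5 + j)
Q(g) = 2 + √(5 + g)
z(6 - 6, Q(5))*(-121 + (-6 - 1*(-51))) = √((6 - 6)² + (2 + √(5 + 5))²)*(-121 + (-6 - 1*(-51))) = √(0² + (2 + √10)²)*(-121 + (-6 + 51)) = √(0 + (2 + √10)²)*(-121 + 45) = √((2 + √10)²)*(-76) = (2 + √10)*(-76) = -152 - 76*√10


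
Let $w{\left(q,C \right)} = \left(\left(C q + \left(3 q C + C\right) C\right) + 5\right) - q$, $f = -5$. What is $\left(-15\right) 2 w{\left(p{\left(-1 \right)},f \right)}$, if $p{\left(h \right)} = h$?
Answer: $1170$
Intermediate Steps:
$w{\left(q,C \right)} = 5 - q + C q + C \left(C + 3 C q\right)$ ($w{\left(q,C \right)} = \left(\left(C q + \left(3 C q + C\right) C\right) + 5\right) - q = \left(\left(C q + \left(C + 3 C q\right) C\right) + 5\right) - q = \left(\left(C q + C \left(C + 3 C q\right)\right) + 5\right) - q = \left(5 + C q + C \left(C + 3 C q\right)\right) - q = 5 - q + C q + C \left(C + 3 C q\right)$)
$\left(-15\right) 2 w{\left(p{\left(-1 \right)},f \right)} = \left(-15\right) 2 \left(5 + \left(-5\right)^{2} - -1 - -5 + 3 \left(-1\right) \left(-5\right)^{2}\right) = - 30 \left(5 + 25 + 1 + 5 + 3 \left(-1\right) 25\right) = - 30 \left(5 + 25 + 1 + 5 - 75\right) = \left(-30\right) \left(-39\right) = 1170$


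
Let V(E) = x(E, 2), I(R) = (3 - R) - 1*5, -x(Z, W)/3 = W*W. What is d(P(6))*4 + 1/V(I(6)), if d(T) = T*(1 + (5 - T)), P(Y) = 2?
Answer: 383/12 ≈ 31.917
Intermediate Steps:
x(Z, W) = -3*W² (x(Z, W) = -3*W*W = -3*W²)
I(R) = -2 - R (I(R) = (3 - R) - 5 = -2 - R)
V(E) = -12 (V(E) = -3*2² = -3*4 = -12)
d(T) = T*(6 - T)
d(P(6))*4 + 1/V(I(6)) = (2*(6 - 1*2))*4 + 1/(-12) = (2*(6 - 2))*4 - 1/12 = (2*4)*4 - 1/12 = 8*4 - 1/12 = 32 - 1/12 = 383/12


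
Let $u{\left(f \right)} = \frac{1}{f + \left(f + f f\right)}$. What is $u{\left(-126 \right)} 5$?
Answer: $\frac{5}{15624} \approx 0.00032002$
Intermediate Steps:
$u{\left(f \right)} = \frac{1}{f^{2} + 2 f}$ ($u{\left(f \right)} = \frac{1}{f + \left(f + f^{2}\right)} = \frac{1}{f^{2} + 2 f}$)
$u{\left(-126 \right)} 5 = \frac{1}{\left(-126\right) \left(2 - 126\right)} 5 = - \frac{1}{126 \left(-124\right)} 5 = \left(- \frac{1}{126}\right) \left(- \frac{1}{124}\right) 5 = \frac{1}{15624} \cdot 5 = \frac{5}{15624}$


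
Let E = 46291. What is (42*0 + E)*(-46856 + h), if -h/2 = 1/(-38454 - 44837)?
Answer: -180659103104354/83291 ≈ -2.1690e+9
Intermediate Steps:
h = 2/83291 (h = -2/(-38454 - 44837) = -2/(-83291) = -2*(-1/83291) = 2/83291 ≈ 2.4012e-5)
(42*0 + E)*(-46856 + h) = (42*0 + 46291)*(-46856 + 2/83291) = (0 + 46291)*(-3902683094/83291) = 46291*(-3902683094/83291) = -180659103104354/83291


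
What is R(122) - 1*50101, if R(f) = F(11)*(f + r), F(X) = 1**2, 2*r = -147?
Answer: -100105/2 ≈ -50053.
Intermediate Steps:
r = -147/2 (r = (1/2)*(-147) = -147/2 ≈ -73.500)
F(X) = 1
R(f) = -147/2 + f (R(f) = 1*(f - 147/2) = 1*(-147/2 + f) = -147/2 + f)
R(122) - 1*50101 = (-147/2 + 122) - 1*50101 = 97/2 - 50101 = -100105/2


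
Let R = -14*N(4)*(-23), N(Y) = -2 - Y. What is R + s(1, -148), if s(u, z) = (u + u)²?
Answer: -1928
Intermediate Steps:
s(u, z) = 4*u² (s(u, z) = (2*u)² = 4*u²)
R = -1932 (R = -14*(-2 - 1*4)*(-23) = -14*(-2 - 4)*(-23) = -14*(-6)*(-23) = 84*(-23) = -1932)
R + s(1, -148) = -1932 + 4*1² = -1932 + 4*1 = -1932 + 4 = -1928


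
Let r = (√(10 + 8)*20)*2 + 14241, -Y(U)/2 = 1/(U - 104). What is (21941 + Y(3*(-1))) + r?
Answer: 3871476/107 + 120*√2 ≈ 36352.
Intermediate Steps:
Y(U) = -2/(-104 + U) (Y(U) = -2/(U - 104) = -2/(-104 + U))
r = 14241 + 120*√2 (r = (√18*20)*2 + 14241 = ((3*√2)*20)*2 + 14241 = (60*√2)*2 + 14241 = 120*√2 + 14241 = 14241 + 120*√2 ≈ 14411.)
(21941 + Y(3*(-1))) + r = (21941 - 2/(-104 + 3*(-1))) + (14241 + 120*√2) = (21941 - 2/(-104 - 3)) + (14241 + 120*√2) = (21941 - 2/(-107)) + (14241 + 120*√2) = (21941 - 2*(-1/107)) + (14241 + 120*√2) = (21941 + 2/107) + (14241 + 120*√2) = 2347689/107 + (14241 + 120*√2) = 3871476/107 + 120*√2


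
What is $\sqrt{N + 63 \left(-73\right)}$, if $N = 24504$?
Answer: $\sqrt{19905} \approx 141.08$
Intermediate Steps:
$\sqrt{N + 63 \left(-73\right)} = \sqrt{24504 + 63 \left(-73\right)} = \sqrt{24504 - 4599} = \sqrt{19905}$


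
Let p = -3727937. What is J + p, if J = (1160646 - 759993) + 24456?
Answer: -3302828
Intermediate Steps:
J = 425109 (J = 400653 + 24456 = 425109)
J + p = 425109 - 3727937 = -3302828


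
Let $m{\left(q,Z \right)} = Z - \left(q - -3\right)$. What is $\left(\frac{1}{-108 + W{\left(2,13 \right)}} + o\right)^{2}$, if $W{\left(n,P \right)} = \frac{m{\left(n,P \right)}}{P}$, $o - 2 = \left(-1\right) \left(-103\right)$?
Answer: $\frac{21481885489}{1948816} \approx 11023.0$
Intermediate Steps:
$o = 105$ ($o = 2 - -103 = 2 + 103 = 105$)
$m{\left(q,Z \right)} = -3 + Z - q$ ($m{\left(q,Z \right)} = Z - \left(q + 3\right) = Z - \left(3 + q\right) = -3 + Z - q$)
$W{\left(n,P \right)} = \frac{-3 + P - n}{P}$
$\left(\frac{1}{-108 + W{\left(2,13 \right)}} + o\right)^{2} = \left(\frac{1}{-108 + \frac{-3 + 13 - 2}{13}} + 105\right)^{2} = \left(\frac{1}{-108 + \frac{1}{13} \cdot 8} + 105\right)^{2} = \left(\frac{1}{-108 + \frac{8}{13}} + 105\right)^{2} = \left(\frac{1}{- \frac{1396}{13}} + 105\right)^{2} = \left(- \frac{13}{1396} + 105\right)^{2} = \left(\frac{146567}{1396}\right)^{2} = \frac{21481885489}{1948816}$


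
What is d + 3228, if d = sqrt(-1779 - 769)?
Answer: 3228 + 14*I*sqrt(13) ≈ 3228.0 + 50.478*I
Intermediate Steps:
d = 14*I*sqrt(13) (d = sqrt(-2548) = 14*I*sqrt(13) ≈ 50.478*I)
d + 3228 = 14*I*sqrt(13) + 3228 = 3228 + 14*I*sqrt(13)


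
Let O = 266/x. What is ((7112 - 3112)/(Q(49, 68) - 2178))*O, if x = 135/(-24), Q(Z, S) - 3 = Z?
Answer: 851200/9567 ≈ 88.973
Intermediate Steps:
Q(Z, S) = 3 + Z
x = -45/8 (x = 135*(-1/24) = -45/8 ≈ -5.6250)
O = -2128/45 (O = 266/(-45/8) = 266*(-8/45) = -2128/45 ≈ -47.289)
((7112 - 3112)/(Q(49, 68) - 2178))*O = ((7112 - 3112)/((3 + 49) - 2178))*(-2128/45) = (4000/(52 - 2178))*(-2128/45) = (4000/(-2126))*(-2128/45) = (4000*(-1/2126))*(-2128/45) = -2000/1063*(-2128/45) = 851200/9567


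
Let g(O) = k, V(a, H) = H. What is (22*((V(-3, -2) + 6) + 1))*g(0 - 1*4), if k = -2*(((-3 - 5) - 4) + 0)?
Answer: 2640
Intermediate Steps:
k = 24 (k = -2*((-8 - 4) + 0) = -2*(-12 + 0) = -2*(-12) = 24)
g(O) = 24
(22*((V(-3, -2) + 6) + 1))*g(0 - 1*4) = (22*((-2 + 6) + 1))*24 = (22*(4 + 1))*24 = (22*5)*24 = 110*24 = 2640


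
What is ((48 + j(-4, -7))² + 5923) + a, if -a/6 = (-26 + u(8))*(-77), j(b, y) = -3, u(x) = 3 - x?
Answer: -6374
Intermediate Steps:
a = -14322 (a = -6*(-26 + (3 - 1*8))*(-77) = -6*(-26 + (3 - 8))*(-77) = -6*(-26 - 5)*(-77) = -(-186)*(-77) = -6*2387 = -14322)
((48 + j(-4, -7))² + 5923) + a = ((48 - 3)² + 5923) - 14322 = (45² + 5923) - 14322 = (2025 + 5923) - 14322 = 7948 - 14322 = -6374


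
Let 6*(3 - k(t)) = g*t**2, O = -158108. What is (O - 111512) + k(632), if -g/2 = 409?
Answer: 162555565/3 ≈ 5.4185e+7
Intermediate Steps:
g = -818 (g = -2*409 = -818)
k(t) = 3 + 409*t**2/3 (k(t) = 3 - (-409)*t**2/3 = 3 + 409*t**2/3)
(O - 111512) + k(632) = (-158108 - 111512) + (3 + (409/3)*632**2) = -269620 + (3 + (409/3)*399424) = -269620 + (3 + 163364416/3) = -269620 + 163364425/3 = 162555565/3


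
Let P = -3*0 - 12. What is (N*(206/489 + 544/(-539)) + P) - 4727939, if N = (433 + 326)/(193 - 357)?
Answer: -3096494077941/654934 ≈ -4.7280e+6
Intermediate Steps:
N = -759/164 (N = 759/(-164) = 759*(-1/164) = -759/164 ≈ -4.6281)
P = -12 (P = 0 - 12 = -12)
(N*(206/489 + 544/(-539)) + P) - 4727939 = (-759*(206/489 + 544/(-539))/164 - 12) - 4727939 = (-759*(206*(1/489) + 544*(-1/539))/164 - 12) - 4727939 = (-759*(206/489 - 544/539)/164 - 12) - 4727939 = (-759/164*(-154982/263571) - 12) - 4727939 = (1782293/654934 - 12) - 4727939 = -6076915/654934 - 4727939 = -3096494077941/654934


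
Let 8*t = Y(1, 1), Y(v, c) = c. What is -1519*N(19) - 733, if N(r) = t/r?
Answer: -112935/152 ≈ -742.99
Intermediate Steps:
t = ⅛ (t = (⅛)*1 = ⅛ ≈ 0.12500)
N(r) = 1/(8*r)
-1519*N(19) - 733 = -1519/(8*19) - 733 = -1519*1/152 - 733 = -1519/152 - 733 = -112935/152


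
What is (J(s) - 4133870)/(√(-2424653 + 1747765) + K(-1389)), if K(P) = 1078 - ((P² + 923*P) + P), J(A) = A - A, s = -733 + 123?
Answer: 2665548313090/415776744137 + 8267740*I*√169222/415776744137 ≈ 6.411 + 0.00818*I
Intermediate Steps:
s = -610
J(A) = 0
K(P) = 1078 - P² - 924*P (K(P) = 1078 - (P² + 924*P) = 1078 + (-P² - 924*P) = 1078 - P² - 924*P)
(J(s) - 4133870)/(√(-2424653 + 1747765) + K(-1389)) = (0 - 4133870)/(√(-2424653 + 1747765) + (1078 - 1*(-1389)² - 924*(-1389))) = -4133870/(√(-676888) + (1078 - 1*1929321 + 1283436)) = -4133870/(2*I*√169222 + (1078 - 1929321 + 1283436)) = -4133870/(2*I*√169222 - 644807) = -4133870/(-644807 + 2*I*√169222)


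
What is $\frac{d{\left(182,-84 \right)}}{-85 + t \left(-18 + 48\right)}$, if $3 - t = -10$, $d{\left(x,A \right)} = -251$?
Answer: $- \frac{251}{305} \approx -0.82295$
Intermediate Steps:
$t = 13$ ($t = 3 - -10 = 3 + 10 = 13$)
$\frac{d{\left(182,-84 \right)}}{-85 + t \left(-18 + 48\right)} = - \frac{251}{-85 + 13 \left(-18 + 48\right)} = - \frac{251}{-85 + 13 \cdot 30} = - \frac{251}{-85 + 390} = - \frac{251}{305}$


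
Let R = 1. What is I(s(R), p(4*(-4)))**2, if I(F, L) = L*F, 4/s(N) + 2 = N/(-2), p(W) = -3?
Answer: 576/25 ≈ 23.040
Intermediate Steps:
s(N) = 4/(-2 - N/2) (s(N) = 4/(-2 + N/(-2)) = 4/(-2 + N*(-1/2)) = 4/(-2 - N/2))
I(F, L) = F*L
I(s(R), p(4*(-4)))**2 = (-8/(4 + 1)*(-3))**2 = (-8/5*(-3))**2 = (24/5)**2 = 576/25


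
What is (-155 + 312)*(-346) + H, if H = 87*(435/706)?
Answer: -38313487/706 ≈ -54268.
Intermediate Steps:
H = 37845/706 (H = 87*(435*(1/706)) = 87*(435/706) = 37845/706 ≈ 53.605)
(-155 + 312)*(-346) + H = (-155 + 312)*(-346) + 37845/706 = 157*(-346) + 37845/706 = -54322 + 37845/706 = -38313487/706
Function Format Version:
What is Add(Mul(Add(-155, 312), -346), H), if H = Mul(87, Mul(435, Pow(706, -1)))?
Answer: Rational(-38313487, 706) ≈ -54268.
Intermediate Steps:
H = Rational(37845, 706) (H = Mul(87, Mul(435, Rational(1, 706))) = Mul(87, Rational(435, 706)) = Rational(37845, 706) ≈ 53.605)
Add(Mul(Add(-155, 312), -346), H) = Add(Mul(Add(-155, 312), -346), Rational(37845, 706)) = Add(Mul(157, -346), Rational(37845, 706)) = Add(-54322, Rational(37845, 706)) = Rational(-38313487, 706)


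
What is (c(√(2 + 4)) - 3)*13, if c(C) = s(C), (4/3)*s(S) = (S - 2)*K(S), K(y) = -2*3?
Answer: 78 - 117*√6/2 ≈ -65.295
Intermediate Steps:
K(y) = -6
s(S) = 9 - 9*S/2 (s(S) = 3*((S - 2)*(-6))/4 = 3*((-2 + S)*(-6))/4 = 3*(12 - 6*S)/4 = 9 - 9*S/2)
c(C) = 9 - 9*C/2
(c(√(2 + 4)) - 3)*13 = ((9 - 9*√(2 + 4)/2) - 3)*13 = ((9 - 9*√6/2) - 3)*13 = (6 - 9*√6/2)*13 = 78 - 117*√6/2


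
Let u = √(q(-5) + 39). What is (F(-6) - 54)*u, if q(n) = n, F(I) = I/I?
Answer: -53*√34 ≈ -309.04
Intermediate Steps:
F(I) = 1
u = √34 (u = √(-5 + 39) = √34 ≈ 5.8309)
(F(-6) - 54)*u = (1 - 54)*√34 = -53*√34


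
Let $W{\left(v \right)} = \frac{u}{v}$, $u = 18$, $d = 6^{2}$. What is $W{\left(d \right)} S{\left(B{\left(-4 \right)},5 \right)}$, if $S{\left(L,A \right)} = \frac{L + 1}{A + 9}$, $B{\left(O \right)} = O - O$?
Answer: $\frac{1}{28} \approx 0.035714$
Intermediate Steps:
$B{\left(O \right)} = 0$
$d = 36$
$S{\left(L,A \right)} = \frac{1 + L}{9 + A}$
$W{\left(v \right)} = \frac{18}{v}$
$W{\left(d \right)} S{\left(B{\left(-4 \right)},5 \right)} = \frac{18}{36} \frac{1 + 0}{9 + 5} = 18 \cdot \frac{1}{36} \cdot \frac{1}{14} \cdot 1 = \frac{\frac{1}{14} \cdot 1}{2} = \frac{1}{2} \cdot \frac{1}{14} = \frac{1}{28}$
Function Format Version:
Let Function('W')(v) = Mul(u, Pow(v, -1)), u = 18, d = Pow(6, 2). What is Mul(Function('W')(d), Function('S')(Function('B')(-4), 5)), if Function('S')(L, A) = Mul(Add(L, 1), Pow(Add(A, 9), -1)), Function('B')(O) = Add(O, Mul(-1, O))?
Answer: Rational(1, 28) ≈ 0.035714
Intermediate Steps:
Function('B')(O) = 0
d = 36
Function('S')(L, A) = Mul(Pow(Add(9, A), -1), Add(1, L)) (Function('S')(L, A) = Mul(Add(1, L), Pow(Add(9, A), -1)) = Mul(Pow(Add(9, A), -1), Add(1, L)))
Function('W')(v) = Mul(18, Pow(v, -1))
Mul(Function('W')(d), Function('S')(Function('B')(-4), 5)) = Mul(Mul(18, Pow(36, -1)), Mul(Pow(Add(9, 5), -1), Add(1, 0))) = Mul(Mul(18, Rational(1, 36)), Mul(Pow(14, -1), 1)) = Mul(Rational(1, 2), Mul(Rational(1, 14), 1)) = Mul(Rational(1, 2), Rational(1, 14)) = Rational(1, 28)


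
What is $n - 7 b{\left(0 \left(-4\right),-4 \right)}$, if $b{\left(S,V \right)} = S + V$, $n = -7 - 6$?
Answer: $15$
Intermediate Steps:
$n = -13$ ($n = -7 - 6 = -13$)
$n - 7 b{\left(0 \left(-4\right),-4 \right)} = -13 - 7 \left(0 \left(-4\right) - 4\right) = -13 - 7 \left(0 - 4\right) = -13 - -28 = -13 + 28 = 15$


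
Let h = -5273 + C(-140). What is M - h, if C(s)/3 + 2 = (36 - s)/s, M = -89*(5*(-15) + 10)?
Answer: 387372/35 ≈ 11068.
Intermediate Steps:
M = 5785 (M = -89*(-75 + 10) = -89*(-65) = 5785)
C(s) = -6 + 3*(36 - s)/s (C(s) = -6 + 3*((36 - s)/s) = -6 + 3*(36 - s)/s)
h = -184897/35 (h = -5273 + (-9 + 108/(-140)) = -5273 + (-9 + 108*(-1/140)) = -5273 + (-9 - 27/35) = -5273 - 342/35 = -184897/35 ≈ -5282.8)
M - h = 5785 - 1*(-184897/35) = 5785 + 184897/35 = 387372/35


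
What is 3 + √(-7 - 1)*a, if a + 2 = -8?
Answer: 3 - 20*I*√2 ≈ 3.0 - 28.284*I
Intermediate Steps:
a = -10 (a = -2 - 8 = -10)
3 + √(-7 - 1)*a = 3 + √(-7 - 1)*(-10) = 3 + √(-8)*(-10) = 3 + (2*I*√2)*(-10) = 3 - 20*I*√2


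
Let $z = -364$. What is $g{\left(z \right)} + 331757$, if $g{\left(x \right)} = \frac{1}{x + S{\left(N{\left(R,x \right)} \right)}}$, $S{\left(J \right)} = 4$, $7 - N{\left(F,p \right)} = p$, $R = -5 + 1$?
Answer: $\frac{119432519}{360} \approx 3.3176 \cdot 10^{5}$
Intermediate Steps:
$R = -4$
$N{\left(F,p \right)} = 7 - p$
$g{\left(x \right)} = \frac{1}{4 + x}$ ($g{\left(x \right)} = \frac{1}{x + 4} = \frac{1}{4 + x}$)
$g{\left(z \right)} + 331757 = \frac{1}{4 - 364} + 331757 = \frac{1}{-360} + 331757 = - \frac{1}{360} + 331757 = \frac{119432519}{360}$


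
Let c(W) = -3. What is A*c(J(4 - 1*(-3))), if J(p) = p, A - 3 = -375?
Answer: 1116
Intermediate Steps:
A = -372 (A = 3 - 375 = -372)
A*c(J(4 - 1*(-3))) = -372*(-3) = 1116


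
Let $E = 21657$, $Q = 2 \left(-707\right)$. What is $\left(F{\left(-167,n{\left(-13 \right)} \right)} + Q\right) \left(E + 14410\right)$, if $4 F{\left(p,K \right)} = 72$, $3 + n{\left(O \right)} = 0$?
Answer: $-50349532$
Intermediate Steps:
$Q = -1414$
$n{\left(O \right)} = -3$ ($n{\left(O \right)} = -3 + 0 = -3$)
$F{\left(p,K \right)} = 18$ ($F{\left(p,K \right)} = \frac{1}{4} \cdot 72 = 18$)
$\left(F{\left(-167,n{\left(-13 \right)} \right)} + Q\right) \left(E + 14410\right) = \left(18 - 1414\right) \left(21657 + 14410\right) = \left(-1396\right) 36067 = -50349532$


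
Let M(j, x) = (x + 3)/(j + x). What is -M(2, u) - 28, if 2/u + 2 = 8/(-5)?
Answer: -386/13 ≈ -29.692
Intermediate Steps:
u = -5/9 (u = 2/(-2 + 8/(-5)) = 2/(-2 + 8*(-1/5)) = 2/(-2 - 8/5) = 2/(-18/5) = 2*(-5/18) = -5/9 ≈ -0.55556)
M(j, x) = (3 + x)/(j + x)
-M(2, u) - 28 = -(3 - 5/9)/(2 - 5/9) - 28 = -22/(13/9*9) - 28 = -9*22/(13*9) - 28 = -1*22/13 - 28 = -22/13 - 28 = -386/13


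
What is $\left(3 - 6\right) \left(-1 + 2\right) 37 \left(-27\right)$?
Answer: $2997$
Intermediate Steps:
$\left(3 - 6\right) \left(-1 + 2\right) 37 \left(-27\right) = \left(3 - 6\right) 1 \cdot 37 \left(-27\right) = \left(-3\right) 1 \cdot 37 \left(-27\right) = \left(-3\right) 37 \left(-27\right) = \left(-111\right) \left(-27\right) = 2997$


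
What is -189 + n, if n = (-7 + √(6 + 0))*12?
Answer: -273 + 12*√6 ≈ -243.61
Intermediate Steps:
n = -84 + 12*√6 (n = (-7 + √6)*12 = -84 + 12*√6 ≈ -54.606)
-189 + n = -189 + (-84 + 12*√6) = -273 + 12*√6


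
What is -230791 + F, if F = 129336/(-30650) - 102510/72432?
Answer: -14232720729707/61667800 ≈ -2.3080e+5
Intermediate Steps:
F = -347499907/61667800 (F = 129336*(-1/30650) - 102510*1/72432 = -64668/15325 - 5695/4024 = -347499907/61667800 ≈ -5.6350)
-230791 + F = -230791 - 347499907/61667800 = -14232720729707/61667800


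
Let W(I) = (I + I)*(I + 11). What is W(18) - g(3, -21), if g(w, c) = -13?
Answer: 1057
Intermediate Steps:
W(I) = 2*I*(11 + I) (W(I) = (2*I)*(11 + I) = 2*I*(11 + I))
W(18) - g(3, -21) = 2*18*(11 + 18) - 1*(-13) = 2*18*29 + 13 = 1044 + 13 = 1057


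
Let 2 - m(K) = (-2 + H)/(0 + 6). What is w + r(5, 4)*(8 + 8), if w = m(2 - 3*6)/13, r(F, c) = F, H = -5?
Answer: 6259/78 ≈ 80.244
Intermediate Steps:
m(K) = 19/6 (m(K) = 2 - (-2 - 5)/(0 + 6) = 2 - (-7)/6 = 2 - 1*(-7/6) = 2 + 7/6 = 19/6)
w = 19/78 (w = (19/6)/13 = (19/6)*(1/13) = 19/78 ≈ 0.24359)
w + r(5, 4)*(8 + 8) = 19/78 + 5*(8 + 8) = 19/78 + 5*16 = 19/78 + 80 = 6259/78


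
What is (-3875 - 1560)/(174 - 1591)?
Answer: 5435/1417 ≈ 3.8356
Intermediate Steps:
(-3875 - 1560)/(174 - 1591) = -5435/(-1417) = -5435*(-1/1417) = 5435/1417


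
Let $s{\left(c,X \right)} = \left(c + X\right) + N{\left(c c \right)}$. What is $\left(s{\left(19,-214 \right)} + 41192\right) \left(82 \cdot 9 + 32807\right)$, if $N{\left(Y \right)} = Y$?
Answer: $1387354110$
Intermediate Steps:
$s{\left(c,X \right)} = X + c + c^{2}$ ($s{\left(c,X \right)} = \left(c + X\right) + c c = \left(X + c\right) + c^{2} = X + c + c^{2}$)
$\left(s{\left(19,-214 \right)} + 41192\right) \left(82 \cdot 9 + 32807\right) = \left(\left(-214 + 19 + 19^{2}\right) + 41192\right) \left(82 \cdot 9 + 32807\right) = \left(\left(-214 + 19 + 361\right) + 41192\right) \left(738 + 32807\right) = \left(166 + 41192\right) 33545 = 41358 \cdot 33545 = 1387354110$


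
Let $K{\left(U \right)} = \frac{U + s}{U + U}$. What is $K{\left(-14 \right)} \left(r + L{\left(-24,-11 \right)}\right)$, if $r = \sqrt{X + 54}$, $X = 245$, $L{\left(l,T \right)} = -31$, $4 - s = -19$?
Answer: $\frac{279}{28} - \frac{9 \sqrt{299}}{28} \approx 4.4063$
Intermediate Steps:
$s = 23$ ($s = 4 - -19 = 4 + 19 = 23$)
$K{\left(U \right)} = \frac{23 + U}{2 U}$ ($K{\left(U \right)} = \frac{U + 23}{U + U} = \frac{23 + U}{2 U}$)
$r = \sqrt{299}$ ($r = \sqrt{245 + 54} = \sqrt{299} \approx 17.292$)
$K{\left(-14 \right)} \left(r + L{\left(-24,-11 \right)}\right) = \frac{23 - 14}{2 \left(-14\right)} \left(\sqrt{299} - 31\right) = \frac{1}{2} \left(- \frac{1}{14}\right) 9 \left(-31 + \sqrt{299}\right) = - \frac{9 \left(-31 + \sqrt{299}\right)}{28} = \frac{279}{28} - \frac{9 \sqrt{299}}{28}$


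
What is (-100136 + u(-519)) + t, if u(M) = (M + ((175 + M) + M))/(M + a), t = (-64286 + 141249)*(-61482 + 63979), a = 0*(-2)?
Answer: 99687691907/519 ≈ 1.9208e+8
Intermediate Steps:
a = 0
t = 192176611 (t = 76963*2497 = 192176611)
u(M) = (175 + 3*M)/M (u(M) = (M + ((175 + M) + M))/(M + 0) = (M + (175 + 2*M))/M = (175 + 3*M)/M)
(-100136 + u(-519)) + t = (-100136 + (3 + 175/(-519))) + 192176611 = (-100136 + (3 + 175*(-1/519))) + 192176611 = (-100136 + (3 - 175/519)) + 192176611 = (-100136 + 1382/519) + 192176611 = -51969202/519 + 192176611 = 99687691907/519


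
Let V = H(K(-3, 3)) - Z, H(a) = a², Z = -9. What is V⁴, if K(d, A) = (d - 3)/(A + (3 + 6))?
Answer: 1874161/256 ≈ 7320.9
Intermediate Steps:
K(d, A) = (-3 + d)/(9 + A) (K(d, A) = (-3 + d)/(A + 9) = (-3 + d)/(9 + A))
V = 37/4 (V = ((-3 - 3)/(9 + 3))² - 1*(-9) = (-6/12)² + 9 = ((1/12)*(-6))² + 9 = (-½)² + 9 = ¼ + 9 = 37/4 ≈ 9.2500)
V⁴ = (37/4)⁴ = 1874161/256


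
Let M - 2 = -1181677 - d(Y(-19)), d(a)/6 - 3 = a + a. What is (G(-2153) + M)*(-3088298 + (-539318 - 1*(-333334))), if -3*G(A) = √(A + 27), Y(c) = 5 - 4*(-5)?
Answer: 3893818264026 + 1098094*I*√2126 ≈ 3.8938e+12 + 5.0632e+7*I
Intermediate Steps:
Y(c) = 25 (Y(c) = 5 + 20 = 25)
d(a) = 18 + 12*a (d(a) = 18 + 6*(a + a) = 18 + 6*(2*a) = 18 + 12*a)
M = -1181993 (M = 2 + (-1181677 - (18 + 12*25)) = 2 + (-1181677 - (18 + 300)) = 2 + (-1181677 - 1*318) = 2 + (-1181677 - 318) = 2 - 1181995 = -1181993)
G(A) = -√(27 + A)/3 (G(A) = -√(A + 27)/3 = -√(27 + A)/3)
(G(-2153) + M)*(-3088298 + (-539318 - 1*(-333334))) = (-√(27 - 2153)/3 - 1181993)*(-3088298 + (-539318 - 1*(-333334))) = (-I*√2126/3 - 1181993)*(-3088298 + (-539318 + 333334)) = (-I*√2126/3 - 1181993)*(-3088298 - 205984) = (-I*√2126/3 - 1181993)*(-3294282) = (-1181993 - I*√2126/3)*(-3294282) = 3893818264026 + 1098094*I*√2126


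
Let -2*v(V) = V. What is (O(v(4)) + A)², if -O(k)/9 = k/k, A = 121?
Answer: 12544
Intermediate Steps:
v(V) = -V/2
O(k) = -9 (O(k) = -9*k/k = -9*1 = -9)
(O(v(4)) + A)² = (-9 + 121)² = 112² = 12544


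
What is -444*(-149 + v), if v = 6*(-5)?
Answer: 79476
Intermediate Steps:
v = -30
-444*(-149 + v) = -444*(-149 - 30) = -444*(-179) = 79476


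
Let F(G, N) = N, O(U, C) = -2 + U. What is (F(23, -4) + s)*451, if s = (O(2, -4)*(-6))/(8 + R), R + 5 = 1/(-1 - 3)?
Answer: -1804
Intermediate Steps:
R = -21/4 (R = -5 + 1/(-1 - 3) = -5 + 1/(-4) = -5 - 1/4 = -21/4 ≈ -5.2500)
s = 0 (s = ((-2 + 2)*(-6))/(8 - 21/4) = (0*(-6))/(11/4) = 0*(4/11) = 0)
(F(23, -4) + s)*451 = (-4 + 0)*451 = -4*451 = -1804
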